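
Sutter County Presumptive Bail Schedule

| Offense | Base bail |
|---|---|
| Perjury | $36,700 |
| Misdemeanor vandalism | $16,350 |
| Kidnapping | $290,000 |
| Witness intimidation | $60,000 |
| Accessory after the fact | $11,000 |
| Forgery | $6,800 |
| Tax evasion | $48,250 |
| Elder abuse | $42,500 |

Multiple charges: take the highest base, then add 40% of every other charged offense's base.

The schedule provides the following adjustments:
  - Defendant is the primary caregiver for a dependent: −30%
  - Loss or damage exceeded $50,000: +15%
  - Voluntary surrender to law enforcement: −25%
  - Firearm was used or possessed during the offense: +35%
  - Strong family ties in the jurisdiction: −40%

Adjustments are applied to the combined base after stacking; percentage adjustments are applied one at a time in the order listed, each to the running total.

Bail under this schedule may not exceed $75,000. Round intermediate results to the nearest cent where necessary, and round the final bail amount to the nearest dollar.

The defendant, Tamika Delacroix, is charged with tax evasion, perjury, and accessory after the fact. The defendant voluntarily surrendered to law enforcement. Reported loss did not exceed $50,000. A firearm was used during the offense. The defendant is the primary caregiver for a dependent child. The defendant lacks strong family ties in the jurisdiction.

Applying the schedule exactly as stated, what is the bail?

Base amounts from the schedule: tax evasion $48,250; perjury $36,700; accessory after the fact $11,000.
Stacking rule: highest base plus 40% of each additional charge. Highest is tax evasion at $48,250. Additional: $36,700 × 40% = $14,680; $11,000 × 40% = $4,400. Combined base = $48,250 + $19,080 = $67,330.
Defendant is the primary caregiver for a dependent (−30%): $67,330 × 0.7 = $47,131.
Voluntary surrender to law enforcement (−25%): $47,131 × 0.75 = $35,348.25.
Firearm was used or possessed during the offense (+35%): $35,348.25 × 1.35 = $47,720.14.
$47,720.14 is within the $75,000 maximum.
Rounded to the nearest dollar: $47,720.

$47,720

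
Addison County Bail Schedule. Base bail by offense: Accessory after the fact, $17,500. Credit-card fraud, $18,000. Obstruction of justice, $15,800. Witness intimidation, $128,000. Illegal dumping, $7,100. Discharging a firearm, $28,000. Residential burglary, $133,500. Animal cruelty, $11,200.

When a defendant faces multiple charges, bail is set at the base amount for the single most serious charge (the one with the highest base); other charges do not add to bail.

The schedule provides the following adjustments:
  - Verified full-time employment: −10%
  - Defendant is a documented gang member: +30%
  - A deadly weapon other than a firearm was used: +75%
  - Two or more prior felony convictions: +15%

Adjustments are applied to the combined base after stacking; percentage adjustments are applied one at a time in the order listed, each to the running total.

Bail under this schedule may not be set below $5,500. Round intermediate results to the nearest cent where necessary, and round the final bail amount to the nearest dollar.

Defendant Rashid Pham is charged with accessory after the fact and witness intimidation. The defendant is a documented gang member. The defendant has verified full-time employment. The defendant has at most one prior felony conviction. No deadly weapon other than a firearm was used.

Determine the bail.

$149,760

Base amounts from the schedule: accessory after the fact $17,500; witness intimidation $128,000.
Stacking rule: use the highest base only. Highest is witness intimidation at $128,000. Combined base = $128,000.
Verified full-time employment (−10%): $128,000 × 0.9 = $115,200.
Defendant is a documented gang member (+30%): $115,200 × 1.3 = $149,760.
$149,760 is at or above the $5,500 minimum.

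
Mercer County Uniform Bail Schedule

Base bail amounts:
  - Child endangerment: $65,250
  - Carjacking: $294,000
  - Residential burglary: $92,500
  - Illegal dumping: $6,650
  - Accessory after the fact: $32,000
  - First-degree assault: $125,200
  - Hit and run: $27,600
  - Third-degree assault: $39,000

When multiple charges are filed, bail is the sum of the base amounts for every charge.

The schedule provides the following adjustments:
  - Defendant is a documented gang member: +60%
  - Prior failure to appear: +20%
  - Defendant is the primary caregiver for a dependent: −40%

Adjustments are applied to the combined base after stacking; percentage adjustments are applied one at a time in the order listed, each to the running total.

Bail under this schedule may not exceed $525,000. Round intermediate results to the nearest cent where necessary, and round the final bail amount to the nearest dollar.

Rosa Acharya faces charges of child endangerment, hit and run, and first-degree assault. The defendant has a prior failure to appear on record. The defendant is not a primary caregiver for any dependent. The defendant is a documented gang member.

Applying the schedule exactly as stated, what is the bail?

$418,656

Base amounts from the schedule: child endangerment $65,250; hit and run $27,600; first-degree assault $125,200.
Stacking rule: sum of all bases. $65,250 + $27,600 + $125,200 = $218,050.
Defendant is a documented gang member (+60%): $218,050 × 1.6 = $348,880.
Prior failure to appear (+20%): $348,880 × 1.2 = $418,656.
$418,656 is within the $525,000 maximum.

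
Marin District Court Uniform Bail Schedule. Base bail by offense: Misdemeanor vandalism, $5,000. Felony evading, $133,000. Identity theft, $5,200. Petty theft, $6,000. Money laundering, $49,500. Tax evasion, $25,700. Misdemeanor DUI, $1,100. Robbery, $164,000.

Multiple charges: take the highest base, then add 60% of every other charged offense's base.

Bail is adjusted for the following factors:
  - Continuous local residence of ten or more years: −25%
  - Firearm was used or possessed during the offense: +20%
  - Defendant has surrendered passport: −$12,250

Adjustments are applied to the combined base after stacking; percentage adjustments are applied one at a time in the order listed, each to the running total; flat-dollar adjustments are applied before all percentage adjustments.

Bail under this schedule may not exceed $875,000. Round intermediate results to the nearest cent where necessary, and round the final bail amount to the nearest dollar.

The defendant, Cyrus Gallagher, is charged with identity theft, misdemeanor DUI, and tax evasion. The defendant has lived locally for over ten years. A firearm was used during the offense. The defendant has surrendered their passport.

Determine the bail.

$15,507

Base amounts from the schedule: identity theft $5,200; misdemeanor DUI $1,100; tax evasion $25,700.
Stacking rule: highest base plus 60% of each additional charge. Highest is tax evasion at $25,700. Additional: $5,200 × 60% = $3,120; $1,100 × 60% = $660. Combined base = $25,700 + $3,780 = $29,480.
Defendant has surrendered passport (−$12,250 flat): $29,480 − $12,250 = $17,230.
Continuous local residence of ten or more years (−25%): $17,230 × 0.75 = $12,922.50.
Firearm was used or possessed during the offense (+20%): $12,922.50 × 1.2 = $15,507.
$15,507 is within the $875,000 maximum.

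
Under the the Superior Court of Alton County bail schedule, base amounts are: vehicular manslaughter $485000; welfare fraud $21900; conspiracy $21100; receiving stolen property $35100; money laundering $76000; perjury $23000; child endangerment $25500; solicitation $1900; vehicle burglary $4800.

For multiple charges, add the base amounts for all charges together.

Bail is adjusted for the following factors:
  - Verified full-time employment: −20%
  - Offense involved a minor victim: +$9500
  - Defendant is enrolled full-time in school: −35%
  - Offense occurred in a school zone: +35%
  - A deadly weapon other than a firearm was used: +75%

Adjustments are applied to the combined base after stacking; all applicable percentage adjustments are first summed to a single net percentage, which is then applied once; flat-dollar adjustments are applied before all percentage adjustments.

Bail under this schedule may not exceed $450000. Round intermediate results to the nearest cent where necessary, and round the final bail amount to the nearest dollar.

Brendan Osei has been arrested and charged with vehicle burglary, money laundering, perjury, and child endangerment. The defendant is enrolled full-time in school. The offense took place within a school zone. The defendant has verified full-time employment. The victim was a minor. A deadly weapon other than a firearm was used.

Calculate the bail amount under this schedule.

Base amounts from the schedule: vehicle burglary $4800; money laundering $76000; perjury $23000; child endangerment $25500.
Stacking rule: sum of all bases. $4800 + $76000 + $23000 + $25500 = $129300.
Offense involved a minor victim (+$9500 flat): $129300 + $9500 = $138800.
Net percentage adjustment: −20% −35% +35% +75% = +55%. $138800 × 1.55 = $215140.
$215140 is within the $450000 maximum.

$215140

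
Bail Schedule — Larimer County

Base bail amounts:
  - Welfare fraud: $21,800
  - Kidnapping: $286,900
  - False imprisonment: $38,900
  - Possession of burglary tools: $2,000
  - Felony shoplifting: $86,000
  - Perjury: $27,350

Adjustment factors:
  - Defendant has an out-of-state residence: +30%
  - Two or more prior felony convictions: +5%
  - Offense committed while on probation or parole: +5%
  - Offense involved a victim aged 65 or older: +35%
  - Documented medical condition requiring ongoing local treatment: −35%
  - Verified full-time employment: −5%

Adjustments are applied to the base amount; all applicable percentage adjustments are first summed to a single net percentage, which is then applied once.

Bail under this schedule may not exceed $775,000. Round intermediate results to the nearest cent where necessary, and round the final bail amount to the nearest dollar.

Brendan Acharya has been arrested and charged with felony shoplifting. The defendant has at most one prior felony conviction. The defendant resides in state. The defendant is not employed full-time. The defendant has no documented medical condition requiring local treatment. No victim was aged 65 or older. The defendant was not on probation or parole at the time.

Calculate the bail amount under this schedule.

Base amounts from the schedule: felony shoplifting $86,000.
Single charge. Combined base = $86,000.
No adjustment factors apply to this defendant.
$86,000 is within the $775,000 maximum.

$86,000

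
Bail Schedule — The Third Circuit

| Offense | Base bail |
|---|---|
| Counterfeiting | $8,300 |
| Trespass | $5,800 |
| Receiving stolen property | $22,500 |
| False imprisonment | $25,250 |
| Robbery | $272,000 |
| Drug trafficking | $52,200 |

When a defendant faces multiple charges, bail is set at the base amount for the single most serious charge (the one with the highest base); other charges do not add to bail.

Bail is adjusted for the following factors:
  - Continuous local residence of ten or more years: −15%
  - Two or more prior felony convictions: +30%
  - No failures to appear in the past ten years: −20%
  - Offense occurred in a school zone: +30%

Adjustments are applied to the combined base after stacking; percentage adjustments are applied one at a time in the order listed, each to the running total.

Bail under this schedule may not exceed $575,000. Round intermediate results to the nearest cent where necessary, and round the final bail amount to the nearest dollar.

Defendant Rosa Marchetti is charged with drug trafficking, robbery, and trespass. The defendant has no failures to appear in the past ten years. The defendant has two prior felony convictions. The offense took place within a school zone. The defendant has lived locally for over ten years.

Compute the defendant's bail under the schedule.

$312,582

Base amounts from the schedule: drug trafficking $52,200; robbery $272,000; trespass $5,800.
Stacking rule: use the highest base only. Highest is robbery at $272,000. Combined base = $272,000.
Continuous local residence of ten or more years (−15%): $272,000 × 0.85 = $231,200.
Two or more prior felony convictions (+30%): $231,200 × 1.3 = $300,560.
No failures to appear in the past ten years (−20%): $300,560 × 0.8 = $240,448.
Offense occurred in a school zone (+30%): $240,448 × 1.3 = $312,582.40.
$312,582.40 is within the $575,000 maximum.
Rounded to the nearest dollar: $312,582.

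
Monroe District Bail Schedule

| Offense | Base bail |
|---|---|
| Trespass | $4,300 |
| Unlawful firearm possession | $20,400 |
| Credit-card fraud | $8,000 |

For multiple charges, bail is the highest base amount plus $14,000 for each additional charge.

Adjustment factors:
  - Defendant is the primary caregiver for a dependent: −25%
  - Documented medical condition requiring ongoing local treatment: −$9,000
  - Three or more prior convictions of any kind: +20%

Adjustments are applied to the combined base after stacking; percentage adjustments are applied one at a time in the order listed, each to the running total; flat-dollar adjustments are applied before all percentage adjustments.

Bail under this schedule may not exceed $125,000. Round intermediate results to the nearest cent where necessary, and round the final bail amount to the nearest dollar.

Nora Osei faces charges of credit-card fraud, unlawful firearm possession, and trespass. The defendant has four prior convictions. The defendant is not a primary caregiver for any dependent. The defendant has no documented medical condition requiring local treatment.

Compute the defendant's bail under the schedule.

$58,080

Base amounts from the schedule: credit-card fraud $8,000; unlawful firearm possession $20,400; trespass $4,300.
Stacking rule: highest base plus $14,000 per additional charge. Highest is unlawful firearm possession at $20,400; 2 additional charges → +$28,000. Combined base = $48,400.
Three or more prior convictions of any kind (+20%): $48,400 × 1.2 = $58,080.
$58,080 is within the $125,000 maximum.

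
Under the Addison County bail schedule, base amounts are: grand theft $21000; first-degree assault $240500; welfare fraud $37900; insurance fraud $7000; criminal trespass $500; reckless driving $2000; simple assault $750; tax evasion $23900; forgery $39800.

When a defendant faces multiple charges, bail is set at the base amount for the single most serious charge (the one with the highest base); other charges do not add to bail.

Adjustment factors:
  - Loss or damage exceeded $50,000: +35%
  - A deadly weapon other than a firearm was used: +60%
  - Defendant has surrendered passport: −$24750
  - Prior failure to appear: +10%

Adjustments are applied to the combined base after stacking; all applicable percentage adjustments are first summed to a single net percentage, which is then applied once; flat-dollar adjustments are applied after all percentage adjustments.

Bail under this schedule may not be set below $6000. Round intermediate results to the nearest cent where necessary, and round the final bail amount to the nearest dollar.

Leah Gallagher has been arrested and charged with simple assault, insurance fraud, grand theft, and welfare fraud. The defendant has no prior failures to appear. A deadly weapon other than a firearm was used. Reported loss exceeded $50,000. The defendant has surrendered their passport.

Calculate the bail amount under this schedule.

Base amounts from the schedule: simple assault $750; insurance fraud $7000; grand theft $21000; welfare fraud $37900.
Stacking rule: use the highest base only. Highest is welfare fraud at $37900. Combined base = $37900.
Net percentage adjustment: +35% +60% = +95%. $37900 × 1.95 = $73905.
Defendant has surrendered passport (−$24750 flat): $73905 − $24750 = $49155.
$49155 is at or above the $6000 minimum.

$49155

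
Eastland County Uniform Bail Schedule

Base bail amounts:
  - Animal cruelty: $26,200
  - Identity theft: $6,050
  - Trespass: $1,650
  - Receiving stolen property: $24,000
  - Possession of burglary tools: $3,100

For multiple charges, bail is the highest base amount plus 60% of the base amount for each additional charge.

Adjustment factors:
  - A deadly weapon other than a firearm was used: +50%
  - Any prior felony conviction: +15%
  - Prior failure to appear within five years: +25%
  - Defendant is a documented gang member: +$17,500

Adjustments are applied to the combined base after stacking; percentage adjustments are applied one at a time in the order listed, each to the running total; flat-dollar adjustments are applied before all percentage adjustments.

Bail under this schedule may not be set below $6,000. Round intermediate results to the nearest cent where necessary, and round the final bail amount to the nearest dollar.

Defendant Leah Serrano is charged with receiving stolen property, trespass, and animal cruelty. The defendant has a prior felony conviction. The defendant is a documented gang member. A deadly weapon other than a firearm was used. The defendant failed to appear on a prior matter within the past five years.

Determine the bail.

Base amounts from the schedule: receiving stolen property $24,000; trespass $1,650; animal cruelty $26,200.
Stacking rule: highest base plus 60% of each additional charge. Highest is animal cruelty at $26,200. Additional: $24,000 × 60% = $14,400; $1,650 × 60% = $990. Combined base = $26,200 + $15,390 = $41,590.
Defendant is a documented gang member (+$17,500 flat): $41,590 + $17,500 = $59,090.
A deadly weapon other than a firearm was used (+50%): $59,090 × 1.5 = $88,635.
Any prior felony conviction (+15%): $88,635 × 1.15 = $101,930.25.
Prior failure to appear within five years (+25%): $101,930.25 × 1.25 = $127,412.81.
$127,412.81 is at or above the $6,000 minimum.
Rounded to the nearest dollar: $127,413.

$127,413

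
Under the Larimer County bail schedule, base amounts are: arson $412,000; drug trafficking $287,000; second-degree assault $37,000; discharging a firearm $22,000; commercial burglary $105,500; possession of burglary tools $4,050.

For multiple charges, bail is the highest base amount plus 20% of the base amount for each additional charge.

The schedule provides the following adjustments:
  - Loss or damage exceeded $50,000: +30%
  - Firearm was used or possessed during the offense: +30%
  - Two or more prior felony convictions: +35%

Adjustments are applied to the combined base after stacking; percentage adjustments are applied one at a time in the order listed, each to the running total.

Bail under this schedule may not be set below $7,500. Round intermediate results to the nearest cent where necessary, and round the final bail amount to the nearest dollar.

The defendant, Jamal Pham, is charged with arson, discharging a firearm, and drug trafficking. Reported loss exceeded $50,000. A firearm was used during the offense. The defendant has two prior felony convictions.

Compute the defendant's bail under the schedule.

Base amounts from the schedule: arson $412,000; discharging a firearm $22,000; drug trafficking $287,000.
Stacking rule: highest base plus 20% of each additional charge. Highest is arson at $412,000. Additional: $22,000 × 20% = $4,400; $287,000 × 20% = $57,400. Combined base = $412,000 + $61,800 = $473,800.
Loss or damage exceeded $50,000 (+30%): $473,800 × 1.3 = $615,940.
Firearm was used or possessed during the offense (+30%): $615,940 × 1.3 = $800,722.
Two or more prior felony convictions (+35%): $800,722 × 1.35 = $1,080,974.70.
$1,080,974.70 is at or above the $7,500 minimum.
Rounded to the nearest dollar: $1,080,975.

$1,080,975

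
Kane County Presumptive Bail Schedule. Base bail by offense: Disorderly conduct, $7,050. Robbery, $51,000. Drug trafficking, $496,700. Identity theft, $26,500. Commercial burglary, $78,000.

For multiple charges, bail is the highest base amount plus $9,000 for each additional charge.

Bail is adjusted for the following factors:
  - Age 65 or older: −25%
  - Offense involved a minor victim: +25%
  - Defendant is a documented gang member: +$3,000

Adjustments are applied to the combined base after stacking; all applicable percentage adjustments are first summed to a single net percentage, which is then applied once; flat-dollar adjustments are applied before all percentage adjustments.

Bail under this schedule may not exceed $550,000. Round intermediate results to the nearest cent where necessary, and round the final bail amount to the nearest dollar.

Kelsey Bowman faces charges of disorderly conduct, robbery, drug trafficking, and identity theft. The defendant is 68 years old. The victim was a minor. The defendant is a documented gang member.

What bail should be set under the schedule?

Base amounts from the schedule: disorderly conduct $7,050; robbery $51,000; drug trafficking $496,700; identity theft $26,500.
Stacking rule: highest base plus $9,000 per additional charge. Highest is drug trafficking at $496,700; 3 additional charges → +$27,000. Combined base = $523,700.
Defendant is a documented gang member (+$3,000 flat): $523,700 + $3,000 = $526,700.
Net percentage adjustment: −25% +25% = +0%. $526,700 × 1 = $526,700.
$526,700 is within the $550,000 maximum.

$526,700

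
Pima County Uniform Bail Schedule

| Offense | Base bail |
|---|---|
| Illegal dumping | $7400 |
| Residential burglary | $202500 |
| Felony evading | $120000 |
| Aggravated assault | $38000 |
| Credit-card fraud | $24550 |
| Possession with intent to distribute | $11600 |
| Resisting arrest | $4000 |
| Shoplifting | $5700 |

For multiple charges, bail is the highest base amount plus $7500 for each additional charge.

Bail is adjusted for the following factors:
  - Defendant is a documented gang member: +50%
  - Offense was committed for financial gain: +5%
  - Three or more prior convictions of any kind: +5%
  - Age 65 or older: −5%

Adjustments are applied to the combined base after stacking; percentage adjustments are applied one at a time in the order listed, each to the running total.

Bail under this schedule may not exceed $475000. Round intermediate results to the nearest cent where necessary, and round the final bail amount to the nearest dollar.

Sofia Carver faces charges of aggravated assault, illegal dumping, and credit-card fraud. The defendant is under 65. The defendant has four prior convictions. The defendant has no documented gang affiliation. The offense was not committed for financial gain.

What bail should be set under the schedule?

Base amounts from the schedule: aggravated assault $38000; illegal dumping $7400; credit-card fraud $24550.
Stacking rule: highest base plus $7500 per additional charge. Highest is aggravated assault at $38000; 2 additional charges → +$15000. Combined base = $53000.
Three or more prior convictions of any kind (+5%): $53000 × 1.05 = $55650.
$55650 is within the $475000 maximum.

$55650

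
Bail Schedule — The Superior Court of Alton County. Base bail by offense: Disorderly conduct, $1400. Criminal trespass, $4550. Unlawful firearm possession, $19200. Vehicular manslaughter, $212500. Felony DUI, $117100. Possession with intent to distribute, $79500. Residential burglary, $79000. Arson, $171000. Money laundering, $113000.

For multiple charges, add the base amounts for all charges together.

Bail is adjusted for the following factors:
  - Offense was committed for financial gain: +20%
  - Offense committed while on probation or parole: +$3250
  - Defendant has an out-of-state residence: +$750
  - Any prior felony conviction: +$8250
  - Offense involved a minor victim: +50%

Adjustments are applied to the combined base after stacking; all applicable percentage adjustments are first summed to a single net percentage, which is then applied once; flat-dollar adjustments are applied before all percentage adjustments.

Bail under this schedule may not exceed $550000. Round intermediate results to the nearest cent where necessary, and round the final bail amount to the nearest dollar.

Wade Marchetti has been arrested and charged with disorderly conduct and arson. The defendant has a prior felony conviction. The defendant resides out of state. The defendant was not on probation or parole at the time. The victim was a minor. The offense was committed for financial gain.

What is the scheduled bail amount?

Base amounts from the schedule: disorderly conduct $1400; arson $171000.
Stacking rule: sum of all bases. $1400 + $171000 = $172400.
Defendant has an out-of-state residence (+$750 flat): $172400 + $750 = $173150.
Any prior felony conviction (+$8250 flat): $173150 + $8250 = $181400.
Net percentage adjustment: +20% +50% = +70%. $181400 × 1.7 = $308380.
$308380 is within the $550000 maximum.

$308380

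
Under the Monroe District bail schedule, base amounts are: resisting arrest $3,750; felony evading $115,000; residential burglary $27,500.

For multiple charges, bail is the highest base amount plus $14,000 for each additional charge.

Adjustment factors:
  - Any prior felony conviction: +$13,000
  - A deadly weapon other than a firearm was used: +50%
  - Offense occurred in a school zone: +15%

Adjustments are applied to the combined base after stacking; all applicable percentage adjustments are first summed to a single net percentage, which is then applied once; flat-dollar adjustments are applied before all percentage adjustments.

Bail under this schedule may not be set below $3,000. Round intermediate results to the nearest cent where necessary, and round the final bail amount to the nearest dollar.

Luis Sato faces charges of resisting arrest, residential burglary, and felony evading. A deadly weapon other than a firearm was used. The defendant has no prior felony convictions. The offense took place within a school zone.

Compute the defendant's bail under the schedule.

$235,950

Base amounts from the schedule: resisting arrest $3,750; residential burglary $27,500; felony evading $115,000.
Stacking rule: highest base plus $14,000 per additional charge. Highest is felony evading at $115,000; 2 additional charges → +$28,000. Combined base = $143,000.
Net percentage adjustment: +50% +15% = +65%. $143,000 × 1.65 = $235,950.
$235,950 is at or above the $3,000 minimum.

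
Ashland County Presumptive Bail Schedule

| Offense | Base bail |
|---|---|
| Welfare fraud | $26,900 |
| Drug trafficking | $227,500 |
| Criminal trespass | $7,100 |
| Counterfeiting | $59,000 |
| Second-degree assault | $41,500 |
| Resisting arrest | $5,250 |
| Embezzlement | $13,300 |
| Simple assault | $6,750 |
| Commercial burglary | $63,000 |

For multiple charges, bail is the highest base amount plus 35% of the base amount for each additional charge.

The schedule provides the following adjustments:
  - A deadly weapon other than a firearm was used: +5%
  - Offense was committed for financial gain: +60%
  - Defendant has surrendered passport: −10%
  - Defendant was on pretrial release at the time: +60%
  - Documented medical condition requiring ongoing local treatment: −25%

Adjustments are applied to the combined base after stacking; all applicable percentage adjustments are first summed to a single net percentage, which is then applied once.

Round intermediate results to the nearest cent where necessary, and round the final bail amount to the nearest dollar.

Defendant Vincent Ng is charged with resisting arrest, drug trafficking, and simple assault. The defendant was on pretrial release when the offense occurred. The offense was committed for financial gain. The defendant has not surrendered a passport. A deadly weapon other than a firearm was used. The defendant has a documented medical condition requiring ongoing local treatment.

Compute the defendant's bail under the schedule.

$463,400

Base amounts from the schedule: resisting arrest $5,250; drug trafficking $227,500; simple assault $6,750.
Stacking rule: highest base plus 35% of each additional charge. Highest is drug trafficking at $227,500. Additional: $5,250 × 35% = $1,837.50; $6,750 × 35% = $2,362.50. Combined base = $227,500 + $4,200 = $231,700.
Net percentage adjustment: +5% +60% +60% −25% = +100%. $231,700 × 2 = $463,400.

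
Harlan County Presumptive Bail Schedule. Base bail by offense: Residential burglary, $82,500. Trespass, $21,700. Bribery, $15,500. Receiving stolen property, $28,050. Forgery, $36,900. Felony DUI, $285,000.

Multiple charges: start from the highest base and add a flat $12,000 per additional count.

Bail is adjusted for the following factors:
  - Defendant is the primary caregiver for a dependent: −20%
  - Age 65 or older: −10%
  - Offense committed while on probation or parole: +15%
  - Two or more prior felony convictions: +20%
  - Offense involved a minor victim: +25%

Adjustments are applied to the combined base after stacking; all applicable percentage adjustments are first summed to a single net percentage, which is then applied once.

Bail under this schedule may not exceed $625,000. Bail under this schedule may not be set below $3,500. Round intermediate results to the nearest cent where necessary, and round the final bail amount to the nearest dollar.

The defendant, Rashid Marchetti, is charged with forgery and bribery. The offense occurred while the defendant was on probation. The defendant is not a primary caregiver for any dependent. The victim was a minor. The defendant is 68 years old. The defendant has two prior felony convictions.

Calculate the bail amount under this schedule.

Base amounts from the schedule: forgery $36,900; bribery $15,500.
Stacking rule: highest base plus $12,000 per additional charge. Highest is forgery at $36,900; 1 additional charge → +$12,000. Combined base = $48,900.
Net percentage adjustment: −10% +15% +20% +25% = +50%. $48,900 × 1.5 = $73,350.
$73,350 is within the $625,000 maximum.
$73,350 is at or above the $3,500 minimum.

$73,350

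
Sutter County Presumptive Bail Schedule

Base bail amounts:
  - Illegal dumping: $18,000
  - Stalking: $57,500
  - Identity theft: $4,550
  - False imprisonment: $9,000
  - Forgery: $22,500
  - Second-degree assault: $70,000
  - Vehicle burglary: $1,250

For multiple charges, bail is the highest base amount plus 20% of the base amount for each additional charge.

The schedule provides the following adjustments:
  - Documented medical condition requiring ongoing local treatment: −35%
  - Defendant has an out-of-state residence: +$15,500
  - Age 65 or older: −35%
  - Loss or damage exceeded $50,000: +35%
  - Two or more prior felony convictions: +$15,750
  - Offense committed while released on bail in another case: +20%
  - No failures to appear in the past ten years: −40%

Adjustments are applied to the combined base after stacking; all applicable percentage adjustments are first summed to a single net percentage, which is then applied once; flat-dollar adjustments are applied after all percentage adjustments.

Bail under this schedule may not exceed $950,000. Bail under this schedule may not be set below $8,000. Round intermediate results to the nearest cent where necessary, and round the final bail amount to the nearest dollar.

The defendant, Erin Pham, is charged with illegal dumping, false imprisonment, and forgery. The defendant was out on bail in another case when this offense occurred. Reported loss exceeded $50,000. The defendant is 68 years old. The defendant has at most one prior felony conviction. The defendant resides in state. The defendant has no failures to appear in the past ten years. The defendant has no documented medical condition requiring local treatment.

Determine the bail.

Base amounts from the schedule: illegal dumping $18,000; false imprisonment $9,000; forgery $22,500.
Stacking rule: highest base plus 20% of each additional charge. Highest is forgery at $22,500. Additional: $18,000 × 20% = $3,600; $9,000 × 20% = $1,800. Combined base = $22,500 + $5,400 = $27,900.
Net percentage adjustment: −35% +35% +20% −40% = −20%. $27,900 × 0.8 = $22,320.
$22,320 is within the $950,000 maximum.
$22,320 is at or above the $8,000 minimum.

$22,320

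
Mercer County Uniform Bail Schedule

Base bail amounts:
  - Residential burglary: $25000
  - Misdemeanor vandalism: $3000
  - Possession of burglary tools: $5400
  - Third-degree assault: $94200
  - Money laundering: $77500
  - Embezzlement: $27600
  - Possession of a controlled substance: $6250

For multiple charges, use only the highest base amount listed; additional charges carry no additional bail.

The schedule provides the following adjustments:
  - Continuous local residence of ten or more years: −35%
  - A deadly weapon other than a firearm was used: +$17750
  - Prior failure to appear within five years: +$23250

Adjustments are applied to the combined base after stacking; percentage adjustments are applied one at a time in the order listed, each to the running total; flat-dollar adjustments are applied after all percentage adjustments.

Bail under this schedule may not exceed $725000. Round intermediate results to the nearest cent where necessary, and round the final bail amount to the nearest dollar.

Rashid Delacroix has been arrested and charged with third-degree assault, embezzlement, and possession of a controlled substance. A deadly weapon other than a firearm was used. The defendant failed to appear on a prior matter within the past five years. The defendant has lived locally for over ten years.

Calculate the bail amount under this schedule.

Base amounts from the schedule: third-degree assault $94200; embezzlement $27600; possession of a controlled substance $6250.
Stacking rule: use the highest base only. Highest is third-degree assault at $94200. Combined base = $94200.
Continuous local residence of ten or more years (−35%): $94200 × 0.65 = $61230.
A deadly weapon other than a firearm was used (+$17750 flat): $61230 + $17750 = $78980.
Prior failure to appear within five years (+$23250 flat): $78980 + $23250 = $102230.
$102230 is within the $725000 maximum.

$102230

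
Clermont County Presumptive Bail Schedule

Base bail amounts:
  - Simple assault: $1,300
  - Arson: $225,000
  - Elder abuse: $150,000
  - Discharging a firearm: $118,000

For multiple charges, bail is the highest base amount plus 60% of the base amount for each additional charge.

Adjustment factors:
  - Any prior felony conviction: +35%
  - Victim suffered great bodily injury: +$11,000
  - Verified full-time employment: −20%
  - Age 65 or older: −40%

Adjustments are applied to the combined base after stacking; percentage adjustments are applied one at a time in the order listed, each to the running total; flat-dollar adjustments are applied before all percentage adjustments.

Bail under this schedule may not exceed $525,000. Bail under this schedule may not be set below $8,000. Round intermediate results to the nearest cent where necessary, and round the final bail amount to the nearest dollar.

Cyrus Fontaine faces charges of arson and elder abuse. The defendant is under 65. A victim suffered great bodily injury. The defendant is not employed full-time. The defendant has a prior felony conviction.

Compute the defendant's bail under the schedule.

Base amounts from the schedule: arson $225,000; elder abuse $150,000.
Stacking rule: highest base plus 60% of each additional charge. Highest is arson at $225,000. Additional: $150,000 × 60% = $90,000. Combined base = $225,000 + $90,000 = $315,000.
Victim suffered great bodily injury (+$11,000 flat): $315,000 + $11,000 = $326,000.
Any prior felony conviction (+35%): $326,000 × 1.35 = $440,100.
$440,100 is within the $525,000 maximum.
$440,100 is at or above the $8,000 minimum.

$440,100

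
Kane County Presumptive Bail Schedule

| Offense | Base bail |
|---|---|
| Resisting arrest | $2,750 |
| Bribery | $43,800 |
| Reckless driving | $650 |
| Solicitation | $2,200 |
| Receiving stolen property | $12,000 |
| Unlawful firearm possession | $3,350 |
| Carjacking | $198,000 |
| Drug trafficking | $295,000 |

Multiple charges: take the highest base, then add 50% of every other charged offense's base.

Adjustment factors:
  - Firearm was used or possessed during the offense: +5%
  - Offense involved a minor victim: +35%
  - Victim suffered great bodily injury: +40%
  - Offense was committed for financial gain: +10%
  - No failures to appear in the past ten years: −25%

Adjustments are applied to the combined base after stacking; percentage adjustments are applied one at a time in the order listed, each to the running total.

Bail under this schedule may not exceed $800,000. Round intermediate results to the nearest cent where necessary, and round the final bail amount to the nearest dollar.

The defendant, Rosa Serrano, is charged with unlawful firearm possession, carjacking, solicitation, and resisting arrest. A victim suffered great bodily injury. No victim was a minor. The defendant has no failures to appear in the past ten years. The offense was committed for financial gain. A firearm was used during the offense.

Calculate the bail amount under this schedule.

Base amounts from the schedule: unlawful firearm possession $3,350; carjacking $198,000; solicitation $2,200; resisting arrest $2,750.
Stacking rule: highest base plus 50% of each additional charge. Highest is carjacking at $198,000. Additional: $3,350 × 50% = $1,675; $2,200 × 50% = $1,100; $2,750 × 50% = $1,375. Combined base = $198,000 + $4,150 = $202,150.
Firearm was used or possessed during the offense (+5%): $202,150 × 1.05 = $212,257.50.
Victim suffered great bodily injury (+40%): $212,257.50 × 1.4 = $297,160.50.
Offense was committed for financial gain (+10%): $297,160.50 × 1.1 = $326,876.55.
No failures to appear in the past ten years (−25%): $326,876.55 × 0.75 = $245,157.41.
$245,157.41 is within the $800,000 maximum.
Rounded to the nearest dollar: $245,157.

$245,157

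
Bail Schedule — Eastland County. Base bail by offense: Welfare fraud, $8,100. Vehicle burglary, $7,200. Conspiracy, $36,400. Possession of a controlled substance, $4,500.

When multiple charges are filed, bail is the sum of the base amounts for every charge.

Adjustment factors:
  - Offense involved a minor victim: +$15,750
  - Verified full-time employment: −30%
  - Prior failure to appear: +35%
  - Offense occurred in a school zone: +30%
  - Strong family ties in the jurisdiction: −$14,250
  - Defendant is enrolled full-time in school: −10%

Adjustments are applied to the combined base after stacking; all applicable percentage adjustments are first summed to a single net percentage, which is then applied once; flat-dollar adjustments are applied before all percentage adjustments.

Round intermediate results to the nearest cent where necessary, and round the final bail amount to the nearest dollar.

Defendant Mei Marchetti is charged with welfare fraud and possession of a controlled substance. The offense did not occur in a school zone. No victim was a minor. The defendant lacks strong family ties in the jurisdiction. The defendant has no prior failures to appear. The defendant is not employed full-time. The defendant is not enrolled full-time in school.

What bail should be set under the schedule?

Base amounts from the schedule: welfare fraud $8,100; possession of a controlled substance $4,500.
Stacking rule: sum of all bases. $8,100 + $4,500 = $12,600.
No adjustment factors apply to this defendant.

$12,600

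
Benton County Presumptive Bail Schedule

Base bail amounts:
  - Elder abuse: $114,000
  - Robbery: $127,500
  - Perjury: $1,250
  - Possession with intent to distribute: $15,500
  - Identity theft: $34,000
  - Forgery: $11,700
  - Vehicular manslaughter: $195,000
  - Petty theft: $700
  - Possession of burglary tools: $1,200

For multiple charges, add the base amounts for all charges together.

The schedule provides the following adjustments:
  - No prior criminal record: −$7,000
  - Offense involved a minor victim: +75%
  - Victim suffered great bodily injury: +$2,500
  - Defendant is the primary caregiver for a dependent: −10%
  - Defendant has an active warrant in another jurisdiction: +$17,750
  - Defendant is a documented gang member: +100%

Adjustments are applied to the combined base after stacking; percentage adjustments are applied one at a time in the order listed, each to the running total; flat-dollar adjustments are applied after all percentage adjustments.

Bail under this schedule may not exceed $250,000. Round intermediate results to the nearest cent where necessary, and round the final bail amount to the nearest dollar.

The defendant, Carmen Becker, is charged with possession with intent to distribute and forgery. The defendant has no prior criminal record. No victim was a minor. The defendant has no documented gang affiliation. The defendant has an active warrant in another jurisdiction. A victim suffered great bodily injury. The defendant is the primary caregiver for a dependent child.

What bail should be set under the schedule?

$37,730

Base amounts from the schedule: possession with intent to distribute $15,500; forgery $11,700.
Stacking rule: sum of all bases. $15,500 + $11,700 = $27,200.
Defendant is the primary caregiver for a dependent (−10%): $27,200 × 0.9 = $24,480.
No prior criminal record (−$7,000 flat): $24,480 − $7,000 = $17,480.
Victim suffered great bodily injury (+$2,500 flat): $17,480 + $2,500 = $19,980.
Defendant has an active warrant in another jurisdiction (+$17,750 flat): $19,980 + $17,750 = $37,730.
$37,730 is within the $250,000 maximum.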